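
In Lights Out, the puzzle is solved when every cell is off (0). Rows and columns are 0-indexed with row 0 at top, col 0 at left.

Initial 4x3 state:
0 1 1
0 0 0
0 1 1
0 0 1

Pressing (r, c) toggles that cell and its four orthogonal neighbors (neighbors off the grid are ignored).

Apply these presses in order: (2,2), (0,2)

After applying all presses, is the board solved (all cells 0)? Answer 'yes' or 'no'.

Answer: yes

Derivation:
After press 1 at (2,2):
0 1 1
0 0 1
0 0 0
0 0 0

After press 2 at (0,2):
0 0 0
0 0 0
0 0 0
0 0 0

Lights still on: 0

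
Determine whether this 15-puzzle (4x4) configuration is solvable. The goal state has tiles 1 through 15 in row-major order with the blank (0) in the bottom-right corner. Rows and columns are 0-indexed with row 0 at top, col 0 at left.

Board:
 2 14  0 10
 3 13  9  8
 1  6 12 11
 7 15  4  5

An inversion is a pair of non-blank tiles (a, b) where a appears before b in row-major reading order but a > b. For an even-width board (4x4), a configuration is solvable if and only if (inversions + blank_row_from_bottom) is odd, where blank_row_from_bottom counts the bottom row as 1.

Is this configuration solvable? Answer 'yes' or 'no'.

Answer: yes

Derivation:
Inversions: 55
Blank is in row 0 (0-indexed from top), which is row 4 counting from the bottom (bottom = 1).
55 + 4 = 59, which is odd, so the puzzle is solvable.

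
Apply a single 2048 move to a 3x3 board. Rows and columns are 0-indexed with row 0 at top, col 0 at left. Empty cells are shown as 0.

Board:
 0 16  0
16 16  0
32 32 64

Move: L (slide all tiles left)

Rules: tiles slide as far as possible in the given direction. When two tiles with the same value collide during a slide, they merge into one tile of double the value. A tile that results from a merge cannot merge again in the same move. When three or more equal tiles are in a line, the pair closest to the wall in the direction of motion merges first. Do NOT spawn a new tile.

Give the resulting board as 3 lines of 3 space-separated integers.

Slide left:
row 0: [0, 16, 0] -> [16, 0, 0]
row 1: [16, 16, 0] -> [32, 0, 0]
row 2: [32, 32, 64] -> [64, 64, 0]

Answer: 16  0  0
32  0  0
64 64  0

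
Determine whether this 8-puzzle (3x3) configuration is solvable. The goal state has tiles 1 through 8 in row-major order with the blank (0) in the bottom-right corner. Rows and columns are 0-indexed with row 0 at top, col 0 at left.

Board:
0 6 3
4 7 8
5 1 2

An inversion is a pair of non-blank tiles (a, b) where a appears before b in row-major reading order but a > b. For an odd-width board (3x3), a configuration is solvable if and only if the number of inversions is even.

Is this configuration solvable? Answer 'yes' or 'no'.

Inversions (pairs i<j in row-major order where tile[i] > tile[j] > 0): 17
17 is odd, so the puzzle is not solvable.

Answer: no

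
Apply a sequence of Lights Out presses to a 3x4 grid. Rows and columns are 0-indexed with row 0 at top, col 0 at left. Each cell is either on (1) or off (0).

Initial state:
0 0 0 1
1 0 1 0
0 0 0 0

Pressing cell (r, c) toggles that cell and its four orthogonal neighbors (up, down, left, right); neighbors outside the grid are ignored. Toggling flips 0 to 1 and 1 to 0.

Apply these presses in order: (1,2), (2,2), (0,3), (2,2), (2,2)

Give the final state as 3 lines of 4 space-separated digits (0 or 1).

Answer: 0 0 0 0
1 1 1 0
0 1 0 1

Derivation:
After press 1 at (1,2):
0 0 1 1
1 1 0 1
0 0 1 0

After press 2 at (2,2):
0 0 1 1
1 1 1 1
0 1 0 1

After press 3 at (0,3):
0 0 0 0
1 1 1 0
0 1 0 1

After press 4 at (2,2):
0 0 0 0
1 1 0 0
0 0 1 0

After press 5 at (2,2):
0 0 0 0
1 1 1 0
0 1 0 1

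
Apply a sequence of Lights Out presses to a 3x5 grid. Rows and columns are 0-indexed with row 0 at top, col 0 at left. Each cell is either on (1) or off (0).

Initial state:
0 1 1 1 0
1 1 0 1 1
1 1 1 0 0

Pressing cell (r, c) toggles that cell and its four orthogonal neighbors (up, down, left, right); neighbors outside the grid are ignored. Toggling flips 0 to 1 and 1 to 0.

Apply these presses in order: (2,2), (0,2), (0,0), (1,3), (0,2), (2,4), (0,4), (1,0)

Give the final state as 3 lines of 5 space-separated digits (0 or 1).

After press 1 at (2,2):
0 1 1 1 0
1 1 1 1 1
1 0 0 1 0

After press 2 at (0,2):
0 0 0 0 0
1 1 0 1 1
1 0 0 1 0

After press 3 at (0,0):
1 1 0 0 0
0 1 0 1 1
1 0 0 1 0

After press 4 at (1,3):
1 1 0 1 0
0 1 1 0 0
1 0 0 0 0

After press 5 at (0,2):
1 0 1 0 0
0 1 0 0 0
1 0 0 0 0

After press 6 at (2,4):
1 0 1 0 0
0 1 0 0 1
1 0 0 1 1

After press 7 at (0,4):
1 0 1 1 1
0 1 0 0 0
1 0 0 1 1

After press 8 at (1,0):
0 0 1 1 1
1 0 0 0 0
0 0 0 1 1

Answer: 0 0 1 1 1
1 0 0 0 0
0 0 0 1 1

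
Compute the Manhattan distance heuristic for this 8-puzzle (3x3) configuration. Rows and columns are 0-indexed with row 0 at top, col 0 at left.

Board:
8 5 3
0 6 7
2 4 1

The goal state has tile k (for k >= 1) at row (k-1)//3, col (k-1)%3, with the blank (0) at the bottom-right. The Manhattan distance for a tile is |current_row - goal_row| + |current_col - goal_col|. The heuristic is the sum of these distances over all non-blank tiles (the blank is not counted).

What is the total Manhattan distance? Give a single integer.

Tile 8: (0,0)->(2,1) = 3
Tile 5: (0,1)->(1,1) = 1
Tile 3: (0,2)->(0,2) = 0
Tile 6: (1,1)->(1,2) = 1
Tile 7: (1,2)->(2,0) = 3
Tile 2: (2,0)->(0,1) = 3
Tile 4: (2,1)->(1,0) = 2
Tile 1: (2,2)->(0,0) = 4
Sum: 3 + 1 + 0 + 1 + 3 + 3 + 2 + 4 = 17

Answer: 17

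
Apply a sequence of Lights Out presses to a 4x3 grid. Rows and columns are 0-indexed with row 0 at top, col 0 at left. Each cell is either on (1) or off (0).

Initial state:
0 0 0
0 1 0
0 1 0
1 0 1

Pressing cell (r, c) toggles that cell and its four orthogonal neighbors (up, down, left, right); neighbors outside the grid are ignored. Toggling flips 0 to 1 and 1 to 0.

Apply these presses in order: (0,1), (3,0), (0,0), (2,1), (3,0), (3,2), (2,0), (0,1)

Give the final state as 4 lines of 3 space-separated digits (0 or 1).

After press 1 at (0,1):
1 1 1
0 0 0
0 1 0
1 0 1

After press 2 at (3,0):
1 1 1
0 0 0
1 1 0
0 1 1

After press 3 at (0,0):
0 0 1
1 0 0
1 1 0
0 1 1

After press 4 at (2,1):
0 0 1
1 1 0
0 0 1
0 0 1

After press 5 at (3,0):
0 0 1
1 1 0
1 0 1
1 1 1

After press 6 at (3,2):
0 0 1
1 1 0
1 0 0
1 0 0

After press 7 at (2,0):
0 0 1
0 1 0
0 1 0
0 0 0

After press 8 at (0,1):
1 1 0
0 0 0
0 1 0
0 0 0

Answer: 1 1 0
0 0 0
0 1 0
0 0 0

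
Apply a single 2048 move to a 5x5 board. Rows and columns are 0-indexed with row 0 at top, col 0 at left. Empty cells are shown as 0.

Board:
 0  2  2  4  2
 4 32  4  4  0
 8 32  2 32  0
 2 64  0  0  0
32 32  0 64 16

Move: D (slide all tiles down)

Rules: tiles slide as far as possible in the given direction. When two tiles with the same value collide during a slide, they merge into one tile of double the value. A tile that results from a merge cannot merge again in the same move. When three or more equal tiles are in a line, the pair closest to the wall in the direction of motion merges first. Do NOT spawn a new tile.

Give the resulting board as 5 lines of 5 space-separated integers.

Answer:  0  0  0  0  0
 4  2  0  0  0
 8 64  2  8  0
 2 64  4 32  2
32 32  2 64 16

Derivation:
Slide down:
col 0: [0, 4, 8, 2, 32] -> [0, 4, 8, 2, 32]
col 1: [2, 32, 32, 64, 32] -> [0, 2, 64, 64, 32]
col 2: [2, 4, 2, 0, 0] -> [0, 0, 2, 4, 2]
col 3: [4, 4, 32, 0, 64] -> [0, 0, 8, 32, 64]
col 4: [2, 0, 0, 0, 16] -> [0, 0, 0, 2, 16]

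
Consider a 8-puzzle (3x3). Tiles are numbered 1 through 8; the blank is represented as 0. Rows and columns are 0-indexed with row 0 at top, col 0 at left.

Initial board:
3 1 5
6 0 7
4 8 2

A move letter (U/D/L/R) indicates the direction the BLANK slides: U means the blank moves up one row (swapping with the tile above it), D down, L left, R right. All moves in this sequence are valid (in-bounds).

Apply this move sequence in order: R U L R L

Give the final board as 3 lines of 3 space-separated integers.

Answer: 3 0 1
6 7 5
4 8 2

Derivation:
After move 1 (R):
3 1 5
6 7 0
4 8 2

After move 2 (U):
3 1 0
6 7 5
4 8 2

After move 3 (L):
3 0 1
6 7 5
4 8 2

After move 4 (R):
3 1 0
6 7 5
4 8 2

After move 5 (L):
3 0 1
6 7 5
4 8 2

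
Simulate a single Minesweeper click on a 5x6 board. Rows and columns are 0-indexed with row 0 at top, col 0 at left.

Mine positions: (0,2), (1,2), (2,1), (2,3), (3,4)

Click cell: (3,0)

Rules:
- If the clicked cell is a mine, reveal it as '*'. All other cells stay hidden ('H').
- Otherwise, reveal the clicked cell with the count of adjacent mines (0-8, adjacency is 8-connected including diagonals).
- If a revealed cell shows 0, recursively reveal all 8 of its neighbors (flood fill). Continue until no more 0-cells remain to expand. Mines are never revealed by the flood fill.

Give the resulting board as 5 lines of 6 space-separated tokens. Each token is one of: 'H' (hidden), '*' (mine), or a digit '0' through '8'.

H H H H H H
H H H H H H
H H H H H H
1 H H H H H
H H H H H H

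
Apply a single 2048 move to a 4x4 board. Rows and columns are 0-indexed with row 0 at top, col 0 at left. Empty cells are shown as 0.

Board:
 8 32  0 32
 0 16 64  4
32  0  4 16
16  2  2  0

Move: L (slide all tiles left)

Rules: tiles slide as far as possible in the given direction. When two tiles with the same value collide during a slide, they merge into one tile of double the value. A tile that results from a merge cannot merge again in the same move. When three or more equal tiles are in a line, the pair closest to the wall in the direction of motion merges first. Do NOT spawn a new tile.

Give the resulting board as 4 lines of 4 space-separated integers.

Answer:  8 64  0  0
16 64  4  0
32  4 16  0
16  4  0  0

Derivation:
Slide left:
row 0: [8, 32, 0, 32] -> [8, 64, 0, 0]
row 1: [0, 16, 64, 4] -> [16, 64, 4, 0]
row 2: [32, 0, 4, 16] -> [32, 4, 16, 0]
row 3: [16, 2, 2, 0] -> [16, 4, 0, 0]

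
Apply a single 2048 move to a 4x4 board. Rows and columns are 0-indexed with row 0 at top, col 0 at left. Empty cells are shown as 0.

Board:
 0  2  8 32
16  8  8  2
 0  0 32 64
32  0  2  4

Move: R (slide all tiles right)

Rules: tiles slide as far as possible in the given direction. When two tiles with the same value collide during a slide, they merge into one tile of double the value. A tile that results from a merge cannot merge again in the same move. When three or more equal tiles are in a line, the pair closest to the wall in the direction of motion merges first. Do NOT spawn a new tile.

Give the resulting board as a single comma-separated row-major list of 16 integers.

Slide right:
row 0: [0, 2, 8, 32] -> [0, 2, 8, 32]
row 1: [16, 8, 8, 2] -> [0, 16, 16, 2]
row 2: [0, 0, 32, 64] -> [0, 0, 32, 64]
row 3: [32, 0, 2, 4] -> [0, 32, 2, 4]

Answer: 0, 2, 8, 32, 0, 16, 16, 2, 0, 0, 32, 64, 0, 32, 2, 4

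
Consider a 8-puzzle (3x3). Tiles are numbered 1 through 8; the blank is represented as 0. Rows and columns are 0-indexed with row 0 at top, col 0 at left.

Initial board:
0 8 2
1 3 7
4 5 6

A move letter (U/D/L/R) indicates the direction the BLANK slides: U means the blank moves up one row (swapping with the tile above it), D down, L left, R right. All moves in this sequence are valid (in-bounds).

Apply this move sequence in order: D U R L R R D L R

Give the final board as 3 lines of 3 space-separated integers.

Answer: 8 2 7
1 3 0
4 5 6

Derivation:
After move 1 (D):
1 8 2
0 3 7
4 5 6

After move 2 (U):
0 8 2
1 3 7
4 5 6

After move 3 (R):
8 0 2
1 3 7
4 5 6

After move 4 (L):
0 8 2
1 3 7
4 5 6

After move 5 (R):
8 0 2
1 3 7
4 5 6

After move 6 (R):
8 2 0
1 3 7
4 5 6

After move 7 (D):
8 2 7
1 3 0
4 5 6

After move 8 (L):
8 2 7
1 0 3
4 5 6

After move 9 (R):
8 2 7
1 3 0
4 5 6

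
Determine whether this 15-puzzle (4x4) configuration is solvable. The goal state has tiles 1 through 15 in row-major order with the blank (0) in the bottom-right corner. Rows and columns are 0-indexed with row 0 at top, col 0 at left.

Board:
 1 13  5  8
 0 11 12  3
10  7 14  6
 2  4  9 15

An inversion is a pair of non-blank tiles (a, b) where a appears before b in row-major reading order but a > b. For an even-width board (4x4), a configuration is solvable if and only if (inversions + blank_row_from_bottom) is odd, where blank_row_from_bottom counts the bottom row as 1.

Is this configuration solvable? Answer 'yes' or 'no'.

Inversions: 48
Blank is in row 1 (0-indexed from top), which is row 3 counting from the bottom (bottom = 1).
48 + 3 = 51, which is odd, so the puzzle is solvable.

Answer: yes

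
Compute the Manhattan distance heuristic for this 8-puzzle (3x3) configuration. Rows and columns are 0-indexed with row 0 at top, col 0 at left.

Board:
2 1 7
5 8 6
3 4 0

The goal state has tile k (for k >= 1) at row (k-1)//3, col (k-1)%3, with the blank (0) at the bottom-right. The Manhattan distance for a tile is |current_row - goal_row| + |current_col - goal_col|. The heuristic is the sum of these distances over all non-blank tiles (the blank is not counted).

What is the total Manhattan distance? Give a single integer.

Answer: 14

Derivation:
Tile 2: at (0,0), goal (0,1), distance |0-0|+|0-1| = 1
Tile 1: at (0,1), goal (0,0), distance |0-0|+|1-0| = 1
Tile 7: at (0,2), goal (2,0), distance |0-2|+|2-0| = 4
Tile 5: at (1,0), goal (1,1), distance |1-1|+|0-1| = 1
Tile 8: at (1,1), goal (2,1), distance |1-2|+|1-1| = 1
Tile 6: at (1,2), goal (1,2), distance |1-1|+|2-2| = 0
Tile 3: at (2,0), goal (0,2), distance |2-0|+|0-2| = 4
Tile 4: at (2,1), goal (1,0), distance |2-1|+|1-0| = 2
Sum: 1 + 1 + 4 + 1 + 1 + 0 + 4 + 2 = 14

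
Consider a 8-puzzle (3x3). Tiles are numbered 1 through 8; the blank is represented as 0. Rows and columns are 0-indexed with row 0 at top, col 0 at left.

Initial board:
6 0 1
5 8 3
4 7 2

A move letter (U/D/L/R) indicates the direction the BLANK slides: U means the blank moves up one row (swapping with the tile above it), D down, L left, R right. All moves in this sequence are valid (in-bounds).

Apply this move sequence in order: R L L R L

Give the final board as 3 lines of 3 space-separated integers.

After move 1 (R):
6 1 0
5 8 3
4 7 2

After move 2 (L):
6 0 1
5 8 3
4 7 2

After move 3 (L):
0 6 1
5 8 3
4 7 2

After move 4 (R):
6 0 1
5 8 3
4 7 2

After move 5 (L):
0 6 1
5 8 3
4 7 2

Answer: 0 6 1
5 8 3
4 7 2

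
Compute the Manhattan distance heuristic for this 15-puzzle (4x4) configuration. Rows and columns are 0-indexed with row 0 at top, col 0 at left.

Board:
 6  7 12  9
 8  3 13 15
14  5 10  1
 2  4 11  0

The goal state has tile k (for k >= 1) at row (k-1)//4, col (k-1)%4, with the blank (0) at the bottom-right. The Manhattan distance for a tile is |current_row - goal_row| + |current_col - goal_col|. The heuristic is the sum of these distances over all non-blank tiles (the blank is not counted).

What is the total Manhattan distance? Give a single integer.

Tile 6: (0,0)->(1,1) = 2
Tile 7: (0,1)->(1,2) = 2
Tile 12: (0,2)->(2,3) = 3
Tile 9: (0,3)->(2,0) = 5
Tile 8: (1,0)->(1,3) = 3
Tile 3: (1,1)->(0,2) = 2
Tile 13: (1,2)->(3,0) = 4
Tile 15: (1,3)->(3,2) = 3
Tile 14: (2,0)->(3,1) = 2
Tile 5: (2,1)->(1,0) = 2
Tile 10: (2,2)->(2,1) = 1
Tile 1: (2,3)->(0,0) = 5
Tile 2: (3,0)->(0,1) = 4
Tile 4: (3,1)->(0,3) = 5
Tile 11: (3,2)->(2,2) = 1
Sum: 2 + 2 + 3 + 5 + 3 + 2 + 4 + 3 + 2 + 2 + 1 + 5 + 4 + 5 + 1 = 44

Answer: 44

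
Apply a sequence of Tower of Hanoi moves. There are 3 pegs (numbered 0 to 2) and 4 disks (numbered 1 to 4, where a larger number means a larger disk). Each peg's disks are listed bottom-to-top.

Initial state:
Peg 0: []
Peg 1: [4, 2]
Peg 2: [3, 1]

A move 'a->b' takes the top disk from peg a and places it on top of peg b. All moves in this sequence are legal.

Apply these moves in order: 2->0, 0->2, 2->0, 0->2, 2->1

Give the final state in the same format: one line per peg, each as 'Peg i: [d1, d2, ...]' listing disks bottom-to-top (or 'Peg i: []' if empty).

After move 1 (2->0):
Peg 0: [1]
Peg 1: [4, 2]
Peg 2: [3]

After move 2 (0->2):
Peg 0: []
Peg 1: [4, 2]
Peg 2: [3, 1]

After move 3 (2->0):
Peg 0: [1]
Peg 1: [4, 2]
Peg 2: [3]

After move 4 (0->2):
Peg 0: []
Peg 1: [4, 2]
Peg 2: [3, 1]

After move 5 (2->1):
Peg 0: []
Peg 1: [4, 2, 1]
Peg 2: [3]

Answer: Peg 0: []
Peg 1: [4, 2, 1]
Peg 2: [3]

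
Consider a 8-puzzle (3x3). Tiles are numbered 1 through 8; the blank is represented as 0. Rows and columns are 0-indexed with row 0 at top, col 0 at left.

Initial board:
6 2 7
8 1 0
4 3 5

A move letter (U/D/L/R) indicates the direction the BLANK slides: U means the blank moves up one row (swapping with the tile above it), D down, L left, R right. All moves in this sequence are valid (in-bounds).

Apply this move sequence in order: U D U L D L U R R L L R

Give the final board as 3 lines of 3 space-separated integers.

After move 1 (U):
6 2 0
8 1 7
4 3 5

After move 2 (D):
6 2 7
8 1 0
4 3 5

After move 3 (U):
6 2 0
8 1 7
4 3 5

After move 4 (L):
6 0 2
8 1 7
4 3 5

After move 5 (D):
6 1 2
8 0 7
4 3 5

After move 6 (L):
6 1 2
0 8 7
4 3 5

After move 7 (U):
0 1 2
6 8 7
4 3 5

After move 8 (R):
1 0 2
6 8 7
4 3 5

After move 9 (R):
1 2 0
6 8 7
4 3 5

After move 10 (L):
1 0 2
6 8 7
4 3 5

After move 11 (L):
0 1 2
6 8 7
4 3 5

After move 12 (R):
1 0 2
6 8 7
4 3 5

Answer: 1 0 2
6 8 7
4 3 5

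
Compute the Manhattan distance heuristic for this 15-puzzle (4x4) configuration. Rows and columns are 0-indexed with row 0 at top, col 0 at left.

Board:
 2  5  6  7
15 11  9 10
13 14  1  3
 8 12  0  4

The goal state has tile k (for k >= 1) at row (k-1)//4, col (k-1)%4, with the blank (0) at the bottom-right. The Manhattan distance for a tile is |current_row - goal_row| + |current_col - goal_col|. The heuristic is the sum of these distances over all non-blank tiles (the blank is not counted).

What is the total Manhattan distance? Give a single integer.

Tile 2: at (0,0), goal (0,1), distance |0-0|+|0-1| = 1
Tile 5: at (0,1), goal (1,0), distance |0-1|+|1-0| = 2
Tile 6: at (0,2), goal (1,1), distance |0-1|+|2-1| = 2
Tile 7: at (0,3), goal (1,2), distance |0-1|+|3-2| = 2
Tile 15: at (1,0), goal (3,2), distance |1-3|+|0-2| = 4
Tile 11: at (1,1), goal (2,2), distance |1-2|+|1-2| = 2
Tile 9: at (1,2), goal (2,0), distance |1-2|+|2-0| = 3
Tile 10: at (1,3), goal (2,1), distance |1-2|+|3-1| = 3
Tile 13: at (2,0), goal (3,0), distance |2-3|+|0-0| = 1
Tile 14: at (2,1), goal (3,1), distance |2-3|+|1-1| = 1
Tile 1: at (2,2), goal (0,0), distance |2-0|+|2-0| = 4
Tile 3: at (2,3), goal (0,2), distance |2-0|+|3-2| = 3
Tile 8: at (3,0), goal (1,3), distance |3-1|+|0-3| = 5
Tile 12: at (3,1), goal (2,3), distance |3-2|+|1-3| = 3
Tile 4: at (3,3), goal (0,3), distance |3-0|+|3-3| = 3
Sum: 1 + 2 + 2 + 2 + 4 + 2 + 3 + 3 + 1 + 1 + 4 + 3 + 5 + 3 + 3 = 39

Answer: 39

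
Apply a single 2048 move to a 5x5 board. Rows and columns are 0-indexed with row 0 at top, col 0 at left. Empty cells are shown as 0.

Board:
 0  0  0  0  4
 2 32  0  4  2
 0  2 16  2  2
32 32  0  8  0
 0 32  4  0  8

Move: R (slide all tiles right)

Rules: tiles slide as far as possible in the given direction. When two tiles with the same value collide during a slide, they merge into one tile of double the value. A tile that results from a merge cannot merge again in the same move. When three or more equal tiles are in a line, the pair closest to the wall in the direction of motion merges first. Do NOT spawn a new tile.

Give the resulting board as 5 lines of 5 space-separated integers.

Slide right:
row 0: [0, 0, 0, 0, 4] -> [0, 0, 0, 0, 4]
row 1: [2, 32, 0, 4, 2] -> [0, 2, 32, 4, 2]
row 2: [0, 2, 16, 2, 2] -> [0, 0, 2, 16, 4]
row 3: [32, 32, 0, 8, 0] -> [0, 0, 0, 64, 8]
row 4: [0, 32, 4, 0, 8] -> [0, 0, 32, 4, 8]

Answer:  0  0  0  0  4
 0  2 32  4  2
 0  0  2 16  4
 0  0  0 64  8
 0  0 32  4  8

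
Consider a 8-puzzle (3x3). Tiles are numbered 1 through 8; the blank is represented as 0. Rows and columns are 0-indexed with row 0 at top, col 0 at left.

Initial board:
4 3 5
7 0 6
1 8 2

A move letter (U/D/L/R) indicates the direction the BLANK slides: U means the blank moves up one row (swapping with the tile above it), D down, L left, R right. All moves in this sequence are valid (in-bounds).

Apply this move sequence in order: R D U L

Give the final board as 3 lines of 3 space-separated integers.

Answer: 4 3 5
7 0 6
1 8 2

Derivation:
After move 1 (R):
4 3 5
7 6 0
1 8 2

After move 2 (D):
4 3 5
7 6 2
1 8 0

After move 3 (U):
4 3 5
7 6 0
1 8 2

After move 4 (L):
4 3 5
7 0 6
1 8 2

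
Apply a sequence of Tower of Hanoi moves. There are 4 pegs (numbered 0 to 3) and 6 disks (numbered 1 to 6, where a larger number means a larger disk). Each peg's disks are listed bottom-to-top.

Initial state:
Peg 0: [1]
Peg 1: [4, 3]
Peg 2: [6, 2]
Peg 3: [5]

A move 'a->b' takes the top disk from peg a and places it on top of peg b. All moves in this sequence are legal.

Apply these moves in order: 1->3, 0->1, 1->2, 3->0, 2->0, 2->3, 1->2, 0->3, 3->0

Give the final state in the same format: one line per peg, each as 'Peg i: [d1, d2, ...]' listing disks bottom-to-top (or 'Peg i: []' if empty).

After move 1 (1->3):
Peg 0: [1]
Peg 1: [4]
Peg 2: [6, 2]
Peg 3: [5, 3]

After move 2 (0->1):
Peg 0: []
Peg 1: [4, 1]
Peg 2: [6, 2]
Peg 3: [5, 3]

After move 3 (1->2):
Peg 0: []
Peg 1: [4]
Peg 2: [6, 2, 1]
Peg 3: [5, 3]

After move 4 (3->0):
Peg 0: [3]
Peg 1: [4]
Peg 2: [6, 2, 1]
Peg 3: [5]

After move 5 (2->0):
Peg 0: [3, 1]
Peg 1: [4]
Peg 2: [6, 2]
Peg 3: [5]

After move 6 (2->3):
Peg 0: [3, 1]
Peg 1: [4]
Peg 2: [6]
Peg 3: [5, 2]

After move 7 (1->2):
Peg 0: [3, 1]
Peg 1: []
Peg 2: [6, 4]
Peg 3: [5, 2]

After move 8 (0->3):
Peg 0: [3]
Peg 1: []
Peg 2: [6, 4]
Peg 3: [5, 2, 1]

After move 9 (3->0):
Peg 0: [3, 1]
Peg 1: []
Peg 2: [6, 4]
Peg 3: [5, 2]

Answer: Peg 0: [3, 1]
Peg 1: []
Peg 2: [6, 4]
Peg 3: [5, 2]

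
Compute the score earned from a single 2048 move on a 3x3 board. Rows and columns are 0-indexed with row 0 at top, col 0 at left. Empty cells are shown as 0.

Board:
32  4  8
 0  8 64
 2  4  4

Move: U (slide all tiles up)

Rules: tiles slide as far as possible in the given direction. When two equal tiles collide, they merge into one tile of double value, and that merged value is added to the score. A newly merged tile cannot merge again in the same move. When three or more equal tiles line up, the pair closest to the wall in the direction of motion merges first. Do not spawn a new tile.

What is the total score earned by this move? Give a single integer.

Slide up:
col 0: [32, 0, 2] -> [32, 2, 0]  score +0 (running 0)
col 1: [4, 8, 4] -> [4, 8, 4]  score +0 (running 0)
col 2: [8, 64, 4] -> [8, 64, 4]  score +0 (running 0)
Board after move:
32  4  8
 2  8 64
 0  4  4

Answer: 0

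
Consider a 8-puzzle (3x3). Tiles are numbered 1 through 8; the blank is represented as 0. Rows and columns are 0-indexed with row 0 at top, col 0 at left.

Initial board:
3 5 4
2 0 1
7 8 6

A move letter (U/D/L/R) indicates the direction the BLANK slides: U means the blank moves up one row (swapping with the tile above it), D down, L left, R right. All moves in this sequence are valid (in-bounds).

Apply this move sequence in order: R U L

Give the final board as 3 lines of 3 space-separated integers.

After move 1 (R):
3 5 4
2 1 0
7 8 6

After move 2 (U):
3 5 0
2 1 4
7 8 6

After move 3 (L):
3 0 5
2 1 4
7 8 6

Answer: 3 0 5
2 1 4
7 8 6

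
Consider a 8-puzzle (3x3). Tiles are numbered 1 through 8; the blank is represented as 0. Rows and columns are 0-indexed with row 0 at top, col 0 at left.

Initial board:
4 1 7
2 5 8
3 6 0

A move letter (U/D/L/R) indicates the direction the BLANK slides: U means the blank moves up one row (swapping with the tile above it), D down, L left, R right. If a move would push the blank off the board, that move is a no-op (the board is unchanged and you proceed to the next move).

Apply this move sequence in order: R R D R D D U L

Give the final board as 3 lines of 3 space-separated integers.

After move 1 (R):
4 1 7
2 5 8
3 6 0

After move 2 (R):
4 1 7
2 5 8
3 6 0

After move 3 (D):
4 1 7
2 5 8
3 6 0

After move 4 (R):
4 1 7
2 5 8
3 6 0

After move 5 (D):
4 1 7
2 5 8
3 6 0

After move 6 (D):
4 1 7
2 5 8
3 6 0

After move 7 (U):
4 1 7
2 5 0
3 6 8

After move 8 (L):
4 1 7
2 0 5
3 6 8

Answer: 4 1 7
2 0 5
3 6 8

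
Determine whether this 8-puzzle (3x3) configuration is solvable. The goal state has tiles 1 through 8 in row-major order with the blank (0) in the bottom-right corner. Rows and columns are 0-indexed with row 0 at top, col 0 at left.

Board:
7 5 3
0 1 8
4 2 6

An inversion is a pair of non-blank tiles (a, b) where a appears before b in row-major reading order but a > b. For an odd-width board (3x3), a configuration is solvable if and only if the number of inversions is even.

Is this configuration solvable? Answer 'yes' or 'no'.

Inversions (pairs i<j in row-major order where tile[i] > tile[j] > 0): 16
16 is even, so the puzzle is solvable.

Answer: yes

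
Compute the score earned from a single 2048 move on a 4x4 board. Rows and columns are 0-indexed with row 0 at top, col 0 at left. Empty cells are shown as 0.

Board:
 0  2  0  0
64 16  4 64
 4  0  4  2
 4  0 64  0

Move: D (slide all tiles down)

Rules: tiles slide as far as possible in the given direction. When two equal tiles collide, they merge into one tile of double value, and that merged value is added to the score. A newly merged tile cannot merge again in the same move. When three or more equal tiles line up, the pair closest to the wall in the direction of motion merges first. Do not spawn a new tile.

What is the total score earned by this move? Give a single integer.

Answer: 16

Derivation:
Slide down:
col 0: [0, 64, 4, 4] -> [0, 0, 64, 8]  score +8 (running 8)
col 1: [2, 16, 0, 0] -> [0, 0, 2, 16]  score +0 (running 8)
col 2: [0, 4, 4, 64] -> [0, 0, 8, 64]  score +8 (running 16)
col 3: [0, 64, 2, 0] -> [0, 0, 64, 2]  score +0 (running 16)
Board after move:
 0  0  0  0
 0  0  0  0
64  2  8 64
 8 16 64  2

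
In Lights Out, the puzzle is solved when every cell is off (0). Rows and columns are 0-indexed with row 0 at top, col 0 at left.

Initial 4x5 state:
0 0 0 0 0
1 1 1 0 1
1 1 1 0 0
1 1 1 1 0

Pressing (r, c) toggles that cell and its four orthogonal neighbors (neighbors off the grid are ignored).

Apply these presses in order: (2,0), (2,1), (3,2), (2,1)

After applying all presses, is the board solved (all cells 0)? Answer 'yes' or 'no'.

After press 1 at (2,0):
0 0 0 0 0
0 1 1 0 1
0 0 1 0 0
0 1 1 1 0

After press 2 at (2,1):
0 0 0 0 0
0 0 1 0 1
1 1 0 0 0
0 0 1 1 0

After press 3 at (3,2):
0 0 0 0 0
0 0 1 0 1
1 1 1 0 0
0 1 0 0 0

After press 4 at (2,1):
0 0 0 0 0
0 1 1 0 1
0 0 0 0 0
0 0 0 0 0

Lights still on: 3

Answer: no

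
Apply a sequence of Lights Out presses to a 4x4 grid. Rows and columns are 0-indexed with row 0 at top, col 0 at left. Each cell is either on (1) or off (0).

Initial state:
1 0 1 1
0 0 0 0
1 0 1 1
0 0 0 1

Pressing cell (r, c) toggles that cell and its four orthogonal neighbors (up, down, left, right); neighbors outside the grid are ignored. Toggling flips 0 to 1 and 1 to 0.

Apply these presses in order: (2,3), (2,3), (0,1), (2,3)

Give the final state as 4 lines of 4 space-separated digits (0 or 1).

After press 1 at (2,3):
1 0 1 1
0 0 0 1
1 0 0 0
0 0 0 0

After press 2 at (2,3):
1 0 1 1
0 0 0 0
1 0 1 1
0 0 0 1

After press 3 at (0,1):
0 1 0 1
0 1 0 0
1 0 1 1
0 0 0 1

After press 4 at (2,3):
0 1 0 1
0 1 0 1
1 0 0 0
0 0 0 0

Answer: 0 1 0 1
0 1 0 1
1 0 0 0
0 0 0 0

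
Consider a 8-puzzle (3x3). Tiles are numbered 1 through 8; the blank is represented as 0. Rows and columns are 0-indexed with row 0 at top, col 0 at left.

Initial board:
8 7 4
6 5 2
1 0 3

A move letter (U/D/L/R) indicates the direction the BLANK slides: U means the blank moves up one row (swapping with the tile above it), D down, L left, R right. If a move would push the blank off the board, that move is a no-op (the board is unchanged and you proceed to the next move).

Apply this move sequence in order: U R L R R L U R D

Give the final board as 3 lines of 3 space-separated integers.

Answer: 8 4 2
6 7 0
1 5 3

Derivation:
After move 1 (U):
8 7 4
6 0 2
1 5 3

After move 2 (R):
8 7 4
6 2 0
1 5 3

After move 3 (L):
8 7 4
6 0 2
1 5 3

After move 4 (R):
8 7 4
6 2 0
1 5 3

After move 5 (R):
8 7 4
6 2 0
1 5 3

After move 6 (L):
8 7 4
6 0 2
1 5 3

After move 7 (U):
8 0 4
6 7 2
1 5 3

After move 8 (R):
8 4 0
6 7 2
1 5 3

After move 9 (D):
8 4 2
6 7 0
1 5 3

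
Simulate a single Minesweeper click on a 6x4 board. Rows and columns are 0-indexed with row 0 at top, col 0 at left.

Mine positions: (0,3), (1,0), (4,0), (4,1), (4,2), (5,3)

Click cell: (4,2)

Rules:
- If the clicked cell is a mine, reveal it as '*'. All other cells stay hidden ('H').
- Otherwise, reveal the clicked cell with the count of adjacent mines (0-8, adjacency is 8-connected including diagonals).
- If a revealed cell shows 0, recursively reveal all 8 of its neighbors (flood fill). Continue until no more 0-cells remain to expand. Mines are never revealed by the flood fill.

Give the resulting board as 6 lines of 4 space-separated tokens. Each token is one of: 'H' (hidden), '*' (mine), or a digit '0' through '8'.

H H H H
H H H H
H H H H
H H H H
H H * H
H H H H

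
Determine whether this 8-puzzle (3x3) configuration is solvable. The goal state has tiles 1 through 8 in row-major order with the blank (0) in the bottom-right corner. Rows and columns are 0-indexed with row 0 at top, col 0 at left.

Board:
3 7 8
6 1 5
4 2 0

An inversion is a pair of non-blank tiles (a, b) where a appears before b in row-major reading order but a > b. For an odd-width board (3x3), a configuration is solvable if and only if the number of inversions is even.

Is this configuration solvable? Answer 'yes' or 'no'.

Answer: no

Derivation:
Inversions (pairs i<j in row-major order where tile[i] > tile[j] > 0): 19
19 is odd, so the puzzle is not solvable.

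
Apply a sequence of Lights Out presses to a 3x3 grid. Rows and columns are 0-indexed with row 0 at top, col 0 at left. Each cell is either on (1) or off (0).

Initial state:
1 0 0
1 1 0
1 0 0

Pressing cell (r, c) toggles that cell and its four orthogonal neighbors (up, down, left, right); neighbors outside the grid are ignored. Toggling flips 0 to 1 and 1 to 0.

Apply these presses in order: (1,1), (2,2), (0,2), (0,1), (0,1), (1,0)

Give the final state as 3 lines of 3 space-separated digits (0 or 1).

Answer: 0 0 1
1 1 1
0 0 1

Derivation:
After press 1 at (1,1):
1 1 0
0 0 1
1 1 0

After press 2 at (2,2):
1 1 0
0 0 0
1 0 1

After press 3 at (0,2):
1 0 1
0 0 1
1 0 1

After press 4 at (0,1):
0 1 0
0 1 1
1 0 1

After press 5 at (0,1):
1 0 1
0 0 1
1 0 1

After press 6 at (1,0):
0 0 1
1 1 1
0 0 1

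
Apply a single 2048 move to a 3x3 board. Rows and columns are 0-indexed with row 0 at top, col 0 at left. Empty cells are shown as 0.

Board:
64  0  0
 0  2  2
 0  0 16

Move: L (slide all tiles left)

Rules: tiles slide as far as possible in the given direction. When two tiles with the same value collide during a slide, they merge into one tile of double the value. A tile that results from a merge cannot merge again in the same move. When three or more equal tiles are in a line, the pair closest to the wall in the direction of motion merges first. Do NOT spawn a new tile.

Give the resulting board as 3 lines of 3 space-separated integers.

Answer: 64  0  0
 4  0  0
16  0  0

Derivation:
Slide left:
row 0: [64, 0, 0] -> [64, 0, 0]
row 1: [0, 2, 2] -> [4, 0, 0]
row 2: [0, 0, 16] -> [16, 0, 0]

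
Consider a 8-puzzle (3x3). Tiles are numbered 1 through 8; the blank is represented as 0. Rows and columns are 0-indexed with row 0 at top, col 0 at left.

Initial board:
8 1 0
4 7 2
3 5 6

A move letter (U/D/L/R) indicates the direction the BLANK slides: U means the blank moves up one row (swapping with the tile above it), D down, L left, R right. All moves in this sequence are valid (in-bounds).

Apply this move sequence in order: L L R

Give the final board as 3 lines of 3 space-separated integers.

After move 1 (L):
8 0 1
4 7 2
3 5 6

After move 2 (L):
0 8 1
4 7 2
3 5 6

After move 3 (R):
8 0 1
4 7 2
3 5 6

Answer: 8 0 1
4 7 2
3 5 6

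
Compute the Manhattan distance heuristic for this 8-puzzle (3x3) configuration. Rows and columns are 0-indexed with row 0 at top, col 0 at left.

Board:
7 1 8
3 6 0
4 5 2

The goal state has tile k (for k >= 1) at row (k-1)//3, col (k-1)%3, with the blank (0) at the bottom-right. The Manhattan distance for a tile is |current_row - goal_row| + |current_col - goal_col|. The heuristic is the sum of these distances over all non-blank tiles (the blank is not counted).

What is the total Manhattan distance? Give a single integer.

Tile 7: (0,0)->(2,0) = 2
Tile 1: (0,1)->(0,0) = 1
Tile 8: (0,2)->(2,1) = 3
Tile 3: (1,0)->(0,2) = 3
Tile 6: (1,1)->(1,2) = 1
Tile 4: (2,0)->(1,0) = 1
Tile 5: (2,1)->(1,1) = 1
Tile 2: (2,2)->(0,1) = 3
Sum: 2 + 1 + 3 + 3 + 1 + 1 + 1 + 3 = 15

Answer: 15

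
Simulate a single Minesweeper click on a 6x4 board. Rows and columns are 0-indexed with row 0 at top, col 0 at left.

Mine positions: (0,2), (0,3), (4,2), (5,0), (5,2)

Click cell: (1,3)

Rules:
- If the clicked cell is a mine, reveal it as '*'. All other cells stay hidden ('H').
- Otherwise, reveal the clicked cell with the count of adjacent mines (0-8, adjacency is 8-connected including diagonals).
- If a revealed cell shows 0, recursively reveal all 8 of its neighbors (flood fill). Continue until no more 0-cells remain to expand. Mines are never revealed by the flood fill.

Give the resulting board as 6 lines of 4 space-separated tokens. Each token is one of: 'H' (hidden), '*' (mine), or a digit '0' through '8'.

H H H H
H H H 2
H H H H
H H H H
H H H H
H H H H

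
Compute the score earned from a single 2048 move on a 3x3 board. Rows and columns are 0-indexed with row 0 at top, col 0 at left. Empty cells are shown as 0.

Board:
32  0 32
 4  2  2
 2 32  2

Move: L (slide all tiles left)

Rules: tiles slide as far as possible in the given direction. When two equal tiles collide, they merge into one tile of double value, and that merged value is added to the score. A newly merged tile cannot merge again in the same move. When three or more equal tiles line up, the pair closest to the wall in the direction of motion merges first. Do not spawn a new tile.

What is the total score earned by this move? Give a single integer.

Slide left:
row 0: [32, 0, 32] -> [64, 0, 0]  score +64 (running 64)
row 1: [4, 2, 2] -> [4, 4, 0]  score +4 (running 68)
row 2: [2, 32, 2] -> [2, 32, 2]  score +0 (running 68)
Board after move:
64  0  0
 4  4  0
 2 32  2

Answer: 68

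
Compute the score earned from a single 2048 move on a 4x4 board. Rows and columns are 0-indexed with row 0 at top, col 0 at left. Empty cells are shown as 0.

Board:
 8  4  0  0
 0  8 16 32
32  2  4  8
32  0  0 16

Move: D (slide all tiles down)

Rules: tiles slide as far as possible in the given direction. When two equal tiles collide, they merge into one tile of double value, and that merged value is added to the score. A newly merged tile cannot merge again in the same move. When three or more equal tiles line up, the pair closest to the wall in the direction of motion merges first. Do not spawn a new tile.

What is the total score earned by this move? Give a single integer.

Answer: 64

Derivation:
Slide down:
col 0: [8, 0, 32, 32] -> [0, 0, 8, 64]  score +64 (running 64)
col 1: [4, 8, 2, 0] -> [0, 4, 8, 2]  score +0 (running 64)
col 2: [0, 16, 4, 0] -> [0, 0, 16, 4]  score +0 (running 64)
col 3: [0, 32, 8, 16] -> [0, 32, 8, 16]  score +0 (running 64)
Board after move:
 0  0  0  0
 0  4  0 32
 8  8 16  8
64  2  4 16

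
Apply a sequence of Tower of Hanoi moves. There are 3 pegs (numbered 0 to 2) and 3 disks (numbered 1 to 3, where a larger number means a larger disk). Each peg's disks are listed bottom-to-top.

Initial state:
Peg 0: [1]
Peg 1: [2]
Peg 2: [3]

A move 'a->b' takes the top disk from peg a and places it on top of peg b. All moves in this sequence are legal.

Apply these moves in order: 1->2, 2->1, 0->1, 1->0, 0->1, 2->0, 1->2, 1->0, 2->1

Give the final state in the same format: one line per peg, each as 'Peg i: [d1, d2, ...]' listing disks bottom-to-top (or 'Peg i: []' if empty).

Answer: Peg 0: [3, 2]
Peg 1: [1]
Peg 2: []

Derivation:
After move 1 (1->2):
Peg 0: [1]
Peg 1: []
Peg 2: [3, 2]

After move 2 (2->1):
Peg 0: [1]
Peg 1: [2]
Peg 2: [3]

After move 3 (0->1):
Peg 0: []
Peg 1: [2, 1]
Peg 2: [3]

After move 4 (1->0):
Peg 0: [1]
Peg 1: [2]
Peg 2: [3]

After move 5 (0->1):
Peg 0: []
Peg 1: [2, 1]
Peg 2: [3]

After move 6 (2->0):
Peg 0: [3]
Peg 1: [2, 1]
Peg 2: []

After move 7 (1->2):
Peg 0: [3]
Peg 1: [2]
Peg 2: [1]

After move 8 (1->0):
Peg 0: [3, 2]
Peg 1: []
Peg 2: [1]

After move 9 (2->1):
Peg 0: [3, 2]
Peg 1: [1]
Peg 2: []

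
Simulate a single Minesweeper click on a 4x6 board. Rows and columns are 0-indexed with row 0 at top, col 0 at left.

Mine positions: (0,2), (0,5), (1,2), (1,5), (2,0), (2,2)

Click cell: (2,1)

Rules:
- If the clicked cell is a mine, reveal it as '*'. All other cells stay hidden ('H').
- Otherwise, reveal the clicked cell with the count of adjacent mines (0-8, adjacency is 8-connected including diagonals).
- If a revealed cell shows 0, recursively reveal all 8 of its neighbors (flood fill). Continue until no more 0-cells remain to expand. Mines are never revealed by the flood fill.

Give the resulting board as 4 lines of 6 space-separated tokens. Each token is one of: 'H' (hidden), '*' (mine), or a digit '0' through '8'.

H H H H H H
H H H H H H
H 3 H H H H
H H H H H H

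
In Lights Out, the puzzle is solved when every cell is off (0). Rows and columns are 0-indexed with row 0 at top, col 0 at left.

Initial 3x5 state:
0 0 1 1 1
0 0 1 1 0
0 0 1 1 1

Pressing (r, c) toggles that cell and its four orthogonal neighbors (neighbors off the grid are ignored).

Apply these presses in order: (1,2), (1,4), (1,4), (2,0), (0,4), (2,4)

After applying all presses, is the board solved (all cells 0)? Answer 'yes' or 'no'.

After press 1 at (1,2):
0 0 0 1 1
0 1 0 0 0
0 0 0 1 1

After press 2 at (1,4):
0 0 0 1 0
0 1 0 1 1
0 0 0 1 0

After press 3 at (1,4):
0 0 0 1 1
0 1 0 0 0
0 0 0 1 1

After press 4 at (2,0):
0 0 0 1 1
1 1 0 0 0
1 1 0 1 1

After press 5 at (0,4):
0 0 0 0 0
1 1 0 0 1
1 1 0 1 1

After press 6 at (2,4):
0 0 0 0 0
1 1 0 0 0
1 1 0 0 0

Lights still on: 4

Answer: no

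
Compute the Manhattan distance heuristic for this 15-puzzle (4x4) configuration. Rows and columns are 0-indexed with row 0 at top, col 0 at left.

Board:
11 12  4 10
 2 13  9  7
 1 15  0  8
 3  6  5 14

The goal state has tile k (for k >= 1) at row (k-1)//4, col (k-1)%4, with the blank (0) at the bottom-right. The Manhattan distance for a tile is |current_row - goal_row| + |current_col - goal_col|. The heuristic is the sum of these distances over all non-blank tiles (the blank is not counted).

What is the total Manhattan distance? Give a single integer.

Answer: 40

Derivation:
Tile 11: at (0,0), goal (2,2), distance |0-2|+|0-2| = 4
Tile 12: at (0,1), goal (2,3), distance |0-2|+|1-3| = 4
Tile 4: at (0,2), goal (0,3), distance |0-0|+|2-3| = 1
Tile 10: at (0,3), goal (2,1), distance |0-2|+|3-1| = 4
Tile 2: at (1,0), goal (0,1), distance |1-0|+|0-1| = 2
Tile 13: at (1,1), goal (3,0), distance |1-3|+|1-0| = 3
Tile 9: at (1,2), goal (2,0), distance |1-2|+|2-0| = 3
Tile 7: at (1,3), goal (1,2), distance |1-1|+|3-2| = 1
Tile 1: at (2,0), goal (0,0), distance |2-0|+|0-0| = 2
Tile 15: at (2,1), goal (3,2), distance |2-3|+|1-2| = 2
Tile 8: at (2,3), goal (1,3), distance |2-1|+|3-3| = 1
Tile 3: at (3,0), goal (0,2), distance |3-0|+|0-2| = 5
Tile 6: at (3,1), goal (1,1), distance |3-1|+|1-1| = 2
Tile 5: at (3,2), goal (1,0), distance |3-1|+|2-0| = 4
Tile 14: at (3,3), goal (3,1), distance |3-3|+|3-1| = 2
Sum: 4 + 4 + 1 + 4 + 2 + 3 + 3 + 1 + 2 + 2 + 1 + 5 + 2 + 4 + 2 = 40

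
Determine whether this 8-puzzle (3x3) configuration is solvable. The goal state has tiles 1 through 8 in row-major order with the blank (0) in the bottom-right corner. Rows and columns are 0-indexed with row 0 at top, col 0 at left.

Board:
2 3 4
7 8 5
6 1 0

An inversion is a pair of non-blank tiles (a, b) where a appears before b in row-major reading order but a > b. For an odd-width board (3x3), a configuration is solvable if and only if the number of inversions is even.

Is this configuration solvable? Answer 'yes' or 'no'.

Answer: no

Derivation:
Inversions (pairs i<j in row-major order where tile[i] > tile[j] > 0): 11
11 is odd, so the puzzle is not solvable.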